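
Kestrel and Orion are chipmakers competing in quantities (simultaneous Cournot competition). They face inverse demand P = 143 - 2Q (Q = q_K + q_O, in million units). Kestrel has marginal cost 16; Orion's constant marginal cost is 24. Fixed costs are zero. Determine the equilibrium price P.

61

Kestrel's profit: π_K = (143 - 2Q)q_K - (16q_K). Setting ∂π_K/∂q_K = 0: 127 - 4q_K - 2(q_O) = 0.
Orion's profit: π_O = (143 - 2Q)q_O - (24q_O). Setting ∂π_O/∂q_O = 0: 119 - 4q_O - 2(q_K) = 0.
Rearranging gives the reaction functions q_K = (127 - 2q_O)/4 and q_O = (119 - 2q_K)/4.
Solving the pair: q_K = 45/2, q_O = 37/2.
Total output Q = 41, so price P = 143 - 2·41 = 61.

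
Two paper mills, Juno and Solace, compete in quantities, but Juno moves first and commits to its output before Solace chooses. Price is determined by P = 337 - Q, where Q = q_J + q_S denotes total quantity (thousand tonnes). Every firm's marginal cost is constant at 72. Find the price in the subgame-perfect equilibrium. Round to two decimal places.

138.25

The follower Solace best-responds to any q_J: π_S = (337 - Q)q_S - 72q_S.
Follower FOC: 265 - q_J - 2q_S = 0, so q_S(q_J) = (265 - q_J)/2.
Juno substitutes q_S(q_J) into its own profit: π_J = q_J(337 - q_J - (265 - q_J)/2) - 72q_J = (409/2 - (1/2)q_J)q_J - 72q_J.
Maximising: ∂π_J/∂q_J = 265/2 - q_J = 0, giving q_J = 265/2.
Then q_S = (265 - 265/2)/2 = 265/4.
Total output Q = 795/4, so price P = 337 - 795/4 = 553/4.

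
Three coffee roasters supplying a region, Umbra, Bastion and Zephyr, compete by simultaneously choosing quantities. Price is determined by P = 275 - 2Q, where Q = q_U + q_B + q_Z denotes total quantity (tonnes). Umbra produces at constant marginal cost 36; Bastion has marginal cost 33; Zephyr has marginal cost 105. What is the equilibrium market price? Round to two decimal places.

112.25

Umbra's profit: π_U = (275 - 2Q)q_U - (36q_U). Setting ∂π_U/∂q_U = 0: 239 - 4q_U - 2(q_B + q_Z) = 0.
Bastion's profit: π_B = (275 - 2Q)q_B - (33q_B). Setting ∂π_B/∂q_B = 0: 242 - 4q_B - 2(q_U + q_Z) = 0.
Zephyr's profit: π_Z = (275 - 2Q)q_Z - (105q_Z). Setting ∂π_Z/∂q_Z = 0: 170 - 4q_Z - 2(q_U + q_B) = 0.
Adding the 3 first-order conditions: 651 − 8Q = 0, so Q = 651/8.
Back-substituting: q_U = (239 − 651/4)/2 = 305/8, q_B = (242 − 651/4)/2 = 317/8, q_Z = (170 − 651/4)/2 = 29/8.
Total output Q = 651/8, so price P = 275 - 2·(651/8) = 449/4.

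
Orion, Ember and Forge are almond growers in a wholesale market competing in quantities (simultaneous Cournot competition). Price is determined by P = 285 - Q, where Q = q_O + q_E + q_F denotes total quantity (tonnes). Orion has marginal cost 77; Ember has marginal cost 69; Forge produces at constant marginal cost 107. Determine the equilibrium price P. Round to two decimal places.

Orion's profit: π_O = (285 - Q)q_O - (77q_O). Setting ∂π_O/∂q_O = 0: 208 - 2q_O - (q_E + q_F) = 0.
Ember's first-order condition: 216 - 2q_E - (q_O + q_F) = 0.
Forge's first-order condition: 178 - 2q_F - (q_O + q_E) = 0.
Summing all 3 equations gives 602 − 4Q = 0, hence Q = 301/2.
Back-substituting: q_O = (208 − 301/2) = 115/2, q_E = (216 − 301/2) = 131/2, q_F = (178 − 301/2) = 55/2.
Total output Q = 301/2, so price P = 285 - 301/2 = 269/2.

134.50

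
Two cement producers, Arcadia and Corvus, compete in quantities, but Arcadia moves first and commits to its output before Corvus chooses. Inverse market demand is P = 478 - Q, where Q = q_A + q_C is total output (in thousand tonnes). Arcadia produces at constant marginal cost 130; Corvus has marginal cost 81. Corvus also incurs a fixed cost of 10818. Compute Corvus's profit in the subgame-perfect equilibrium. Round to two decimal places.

4496.06

The follower Corvus best-responds to any q_A: π_C = (478 - Q)q_C - 81q_C.
Follower FOC: 397 - q_A - 2q_C = 0, so q_C(q_A) = (397 - q_A)/2.
The leader anticipates this reaction. Substituting into P = 478 - Q gives P = 559/2 - (1/2)q_A, so π_A = (559/2 - (1/2)q_A)q_A - 130q_A.
The leader's first-order condition 299/2 - q_A = 0 yields q_A = 299/2.
Then q_C = (397 - 299/2)/2 = 495/4.
Price P = 478 - 1093/4 = 819/4.
Corvus's profit: (819/4 - 81)·(495/4) - 10818 = 4496.0625.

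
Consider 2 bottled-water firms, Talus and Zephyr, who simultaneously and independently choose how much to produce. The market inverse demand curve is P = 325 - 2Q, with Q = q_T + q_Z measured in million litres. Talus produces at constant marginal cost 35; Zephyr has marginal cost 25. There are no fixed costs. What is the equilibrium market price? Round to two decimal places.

Talus's profit: π_T = (325 - 2Q)q_T - (35q_T). Setting ∂π_T/∂q_T = 0: 290 - 4q_T - 2(q_Z) = 0.
Zephyr's profit: π_Z = (325 - 2Q)q_Z - (25q_Z). Setting ∂π_Z/∂q_Z = 0: 300 - 4q_Z - 2(q_T) = 0.
So q_T = (290 - 2q_Z)/4 and q_Z = (300 - 2q_T)/4.
Solving the pair: q_T = 140/3, q_Z = 155/3.
Total output Q = 295/3, so price P = 325 - 2·(295/3) = 385/3.

128.33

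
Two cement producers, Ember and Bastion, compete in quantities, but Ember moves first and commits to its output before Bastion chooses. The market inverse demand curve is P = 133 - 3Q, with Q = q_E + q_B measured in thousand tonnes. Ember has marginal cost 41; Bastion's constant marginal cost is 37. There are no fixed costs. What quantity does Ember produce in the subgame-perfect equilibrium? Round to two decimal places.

14.67

The follower Bastion best-responds to any q_E: π_B = (133 - 3Q)q_B - 37q_B.
Follower FOC: 96 - 3q_E - 6q_B = 0, so q_B(q_E) = (96 - 3q_E)/6.
The leader anticipates this reaction. Substituting into P = 133 - 3Q gives P = 85 - (3/2)q_E, so π_E = (85 - (3/2)q_E)q_E - 41q_E.
The leader's first-order condition 44 - 3q_E = 0 yields q_E = 44/3.
Then q_B = (96 - 3·(44/3))/6 = 26/3.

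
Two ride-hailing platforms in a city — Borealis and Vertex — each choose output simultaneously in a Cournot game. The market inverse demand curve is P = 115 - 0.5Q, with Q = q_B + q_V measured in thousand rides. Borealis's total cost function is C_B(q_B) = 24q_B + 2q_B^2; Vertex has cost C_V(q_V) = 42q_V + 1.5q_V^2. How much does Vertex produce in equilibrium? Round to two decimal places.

Borealis's profit: π_B = (115 - 0.5Q)q_B - (24q_B + 2q_B²). Setting ∂π_B/∂q_B = 0: 91 - 5q_B - (1/2)(q_V) = 0.
Vertex's profit: π_V = (115 - 0.5Q)q_V - (42q_V + (3/2)q_V²). Setting ∂π_V/∂q_V = 0: 73 - 4q_V - (1/2)(q_B) = 0.
Best responses: q_B = (91 - (1/2)q_V)/5, q_V = (73 - (1/2)q_B)/4.
Substituting one into the other gives q_B = 1310/79 and q_V = 1278/79.

16.18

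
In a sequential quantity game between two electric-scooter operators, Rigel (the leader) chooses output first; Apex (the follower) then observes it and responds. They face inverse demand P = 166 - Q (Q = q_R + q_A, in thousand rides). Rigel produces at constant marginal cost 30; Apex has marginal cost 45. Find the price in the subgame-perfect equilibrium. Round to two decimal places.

The follower Apex best-responds to any q_R: π_A = (166 - Q)q_A - 45q_A.
Follower FOC: 121 - q_R - 2q_A = 0, so q_A(q_R) = (121 - q_R)/2.
The leader anticipates this reaction. Substituting into P = 166 - Q gives P = 211/2 - (1/2)q_R, so π_R = (211/2 - (1/2)q_R)q_R - 30q_R.
Leader FOC: 151/2 - q_R = 0, so q_R = 151/2.
Then q_A = (121 - 151/2)/2 = 91/4.
Total output Q = 393/4, so price P = 166 - 393/4 = 271/4.

67.75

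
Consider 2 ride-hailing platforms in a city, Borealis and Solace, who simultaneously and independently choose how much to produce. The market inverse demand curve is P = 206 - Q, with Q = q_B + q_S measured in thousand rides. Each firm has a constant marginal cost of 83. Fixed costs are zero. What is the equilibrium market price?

Each firm earns π_i = (206 - Q)q_i - 83q_i.
First-order condition (treating rivals' output as given): 123 - 2q_i - q_j = 0.
With identical firms every q_j equals q_i, so q_j = q_i and 123 = 3q_i, giving q_i = 41.
Total output Q = 82, so price P = 206 - 82 = 124.

124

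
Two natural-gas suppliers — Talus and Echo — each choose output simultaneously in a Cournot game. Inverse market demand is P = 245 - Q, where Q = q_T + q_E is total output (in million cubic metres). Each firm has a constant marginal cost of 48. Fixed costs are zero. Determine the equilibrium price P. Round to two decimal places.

113.67

A representative firm's profit is π_i = q_i(245 - Q) - 48q_i.
First-order condition (treating rivals' output as given): 197 - 2q_i - q_j = 0.
By symmetry each firm produces the same amount; substituting q_j = q_i yields q_i = 197/3.
Total output Q = 394/3, so price P = 245 - 394/3 = 341/3.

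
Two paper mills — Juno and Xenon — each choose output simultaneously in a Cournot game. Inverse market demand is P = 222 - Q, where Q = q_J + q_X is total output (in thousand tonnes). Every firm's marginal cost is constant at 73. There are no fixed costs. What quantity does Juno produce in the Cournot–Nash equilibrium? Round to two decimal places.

Each firm earns π_i = (222 - Q)q_i - 73q_i.
First-order condition (treating rivals' output as given): 149 - 2q_i - q_j = 0.
With identical firms every q_j equals q_i, so q_j = q_i and 149 = 3q_i, giving q_i = 149/3.

49.67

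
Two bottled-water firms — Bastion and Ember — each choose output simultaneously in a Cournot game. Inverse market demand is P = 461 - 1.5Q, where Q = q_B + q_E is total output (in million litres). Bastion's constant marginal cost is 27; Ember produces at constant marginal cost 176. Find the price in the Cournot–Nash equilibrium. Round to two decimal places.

Bastion's profit: π_B = (461 - 1.5Q)q_B - (27q_B). Setting ∂π_B/∂q_B = 0: 434 - 3q_B - (3/2)(q_E) = 0.
Ember's profit: π_E = (461 - 1.5Q)q_E - (176q_E). Setting ∂π_E/∂q_E = 0: 285 - 3q_E - (3/2)(q_B) = 0.
Best responses: q_B = (434 - (3/2)q_E)/3, q_E = (285 - (3/2)q_B)/3.
Substituting one into the other gives q_B = 1166/9 and q_E = 272/9.
Total output Q = 1438/9, so price P = 461 - (3/2)·(1438/9) = 664/3.

221.33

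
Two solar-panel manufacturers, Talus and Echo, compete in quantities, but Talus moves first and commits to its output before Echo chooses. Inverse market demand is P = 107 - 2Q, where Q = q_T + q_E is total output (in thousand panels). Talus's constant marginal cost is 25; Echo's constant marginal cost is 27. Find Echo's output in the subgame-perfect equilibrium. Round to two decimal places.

The follower Echo best-responds to any q_T: π_E = (107 - 2Q)q_E - 27q_E.
Setting the follower's marginal profit to zero, 80 - 2q_T - 4q_E = 0, i.e. q_E = (80 - 2q_T)/4.
Talus substitutes q_E(q_T) into its own profit: π_T = q_T(107 - 2q_T - (80 - 2q_T)/2) - 25q_T = (67 - q_T)q_T - 25q_T.
Leader FOC: 42 - 2q_T = 0, so q_T = 21.
Then q_E = (80 - 2·21)/4 = 19/2.

9.50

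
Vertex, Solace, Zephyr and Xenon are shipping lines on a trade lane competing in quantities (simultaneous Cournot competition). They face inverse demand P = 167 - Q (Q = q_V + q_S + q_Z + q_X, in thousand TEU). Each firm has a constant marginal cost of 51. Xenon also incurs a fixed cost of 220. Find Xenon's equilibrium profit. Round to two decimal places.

318.24

A representative firm's profit is π_i = q_i(167 - Q) - 51q_i.
Setting ∂π_i/∂q_i = 0 with rivals' quantities fixed: 116 - 2q_i - Σ_{j≠i} q_j = 0.
With identical firms every q_j equals q_i, so Σ_{j≠i} q_j = 3q_i and 116 = 5q_i, giving q_i = 116/5.
Price P = 167 - 464/5 = 371/5.
Xenon's profit: (371/5 - 51)·(116/5) - 220 = 318.2400.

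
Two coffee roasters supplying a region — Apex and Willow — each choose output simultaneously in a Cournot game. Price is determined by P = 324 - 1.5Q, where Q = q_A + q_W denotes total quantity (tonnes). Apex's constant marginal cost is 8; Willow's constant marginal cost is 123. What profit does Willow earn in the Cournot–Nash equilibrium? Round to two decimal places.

Apex's profit: π_A = (324 - 1.5Q)q_A - (8q_A). Setting ∂π_A/∂q_A = 0: 316 - 3q_A - (3/2)(q_W) = 0.
Willow's profit: π_W = (324 - 1.5Q)q_W - (123q_W). Setting ∂π_W/∂q_W = 0: 201 - 3q_W - (3/2)(q_A) = 0.
So q_A = (316 - (3/2)q_W)/3 and q_W = (201 - (3/2)q_A)/3.
Solving the pair: q_A = 862/9, q_W = 172/9.
Price P = 324 - (3/2)·(1034/9) = 455/3.
Willow's profit: (455/3 - 123)·(172/9) = 547.8519.

547.85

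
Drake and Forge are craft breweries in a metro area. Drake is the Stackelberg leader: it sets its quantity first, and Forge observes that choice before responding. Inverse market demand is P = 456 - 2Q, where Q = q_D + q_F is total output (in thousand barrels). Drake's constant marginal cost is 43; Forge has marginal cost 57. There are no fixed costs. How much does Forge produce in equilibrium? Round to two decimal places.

The follower Forge best-responds to any q_D: π_F = (456 - 2Q)q_F - 57q_F.
Setting the follower's marginal profit to zero, 399 - 2q_D - 4q_F = 0, i.e. q_F = (399 - 2q_D)/4.
Drake substitutes q_F(q_D) into its own profit: π_D = q_D(456 - 2q_D - (399 - 2q_D)/2) - 43q_D = (513/2 - q_D)q_D - 43q_D.
Leader FOC: 427/2 - 2q_D = 0, so q_D = 427/4.
Then q_F = (399 - 2·(427/4))/4 = 371/8.

46.38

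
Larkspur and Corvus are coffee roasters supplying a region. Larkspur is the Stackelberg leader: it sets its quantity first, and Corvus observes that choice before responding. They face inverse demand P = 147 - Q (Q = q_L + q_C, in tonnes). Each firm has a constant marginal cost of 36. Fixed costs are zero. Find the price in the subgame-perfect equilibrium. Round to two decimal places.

Solve by backward induction. Given q_L, the follower Corvus maximises π_C = (147 - q_L - q_C)q_C - 36q_C.
∂π_C/∂q_C = 111 - q_L - 2q_C = 0 gives the reaction function q_C = (111 - q_L)/2.
Larkspur substitutes q_C(q_L) into its own profit: π_L = q_L(147 - q_L - (111 - q_L)/2) - 36q_L = (183/2 - (1/2)q_L)q_L - 36q_L.
The leader's first-order condition 111/2 - q_L = 0 yields q_L = 111/2.
Then q_C = (111 - 111/2)/2 = 111/4.
Total output Q = 333/4, so price P = 147 - 333/4 = 255/4.

63.75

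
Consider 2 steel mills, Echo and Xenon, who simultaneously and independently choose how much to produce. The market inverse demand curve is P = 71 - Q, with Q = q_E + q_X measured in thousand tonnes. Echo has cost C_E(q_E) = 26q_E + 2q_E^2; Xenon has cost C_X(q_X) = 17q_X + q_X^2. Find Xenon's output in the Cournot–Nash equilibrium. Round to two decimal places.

12.13

Echo's profit: π_E = (71 - Q)q_E - (26q_E + 2q_E²). Setting ∂π_E/∂q_E = 0: 45 - 6q_E - (q_X) = 0.
Xenon's first-order condition: 54 - 4q_X - (q_E) = 0.
Best responses: q_E = (45 - q_X)/6, q_X = (54 - q_E)/4.
Solving the pair: q_E = 126/23, q_X = 279/23.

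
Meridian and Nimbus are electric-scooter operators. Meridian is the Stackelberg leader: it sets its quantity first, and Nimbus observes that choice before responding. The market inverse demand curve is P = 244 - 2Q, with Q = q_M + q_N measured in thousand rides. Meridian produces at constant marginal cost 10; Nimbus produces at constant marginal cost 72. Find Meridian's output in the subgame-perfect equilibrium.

The follower Nimbus best-responds to any q_M: π_N = (244 - 2Q)q_N - 72q_N.
Setting the follower's marginal profit to zero, 172 - 2q_M - 4q_N = 0, i.e. q_N = (172 - 2q_M)/4.
The leader anticipates this reaction. Substituting into P = 244 - 2Q gives P = 158 - q_M, so π_M = (158 - q_M)q_M - 10q_M.
Maximising: ∂π_M/∂q_M = 148 - 2q_M = 0, giving q_M = 74.
Then q_N = (172 - 2·74)/4 = 6.

74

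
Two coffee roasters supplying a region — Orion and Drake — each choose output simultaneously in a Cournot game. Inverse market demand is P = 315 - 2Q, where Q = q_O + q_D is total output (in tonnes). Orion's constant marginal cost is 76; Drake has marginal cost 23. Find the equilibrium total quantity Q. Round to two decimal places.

88.50

Orion's profit: π_O = (315 - 2Q)q_O - (76q_O). Setting ∂π_O/∂q_O = 0: 239 - 4q_O - 2(q_D) = 0.
Drake's first-order condition: 292 - 4q_D - 2(q_O) = 0.
So q_O = (239 - 2q_D)/4 and q_D = (292 - 2q_O)/4.
Solving the pair: q_O = 31, q_D = 115/2.
Total output Q = 31 + 115/2 = 177/2.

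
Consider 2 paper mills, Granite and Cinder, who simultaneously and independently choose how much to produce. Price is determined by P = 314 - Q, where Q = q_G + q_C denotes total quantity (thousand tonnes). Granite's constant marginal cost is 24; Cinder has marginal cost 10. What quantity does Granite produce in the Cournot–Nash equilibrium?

Granite's profit: π_G = (314 - Q)q_G - (24q_G). Setting ∂π_G/∂q_G = 0: 290 - 2q_G - (q_C) = 0.
Cinder's profit: π_C = (314 - Q)q_C - (10q_C). Setting ∂π_C/∂q_C = 0: 304 - 2q_C - (q_G) = 0.
Best responses: q_G = (290 - q_C)/2, q_C = (304 - q_G)/2.
Solving the pair: q_G = 92, q_C = 106.

92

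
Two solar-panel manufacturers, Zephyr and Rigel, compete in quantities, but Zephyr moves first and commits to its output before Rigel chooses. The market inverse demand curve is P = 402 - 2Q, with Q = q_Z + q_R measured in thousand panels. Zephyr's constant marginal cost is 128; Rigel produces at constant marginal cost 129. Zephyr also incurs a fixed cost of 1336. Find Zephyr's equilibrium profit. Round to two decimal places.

3390.56

The follower Rigel best-responds to any q_Z: π_R = (402 - 2Q)q_R - 129q_R.
∂π_R/∂q_R = 273 - 2q_Z - 4q_R = 0 gives the reaction function q_R = (273 - 2q_Z)/4.
Zephyr substitutes q_R(q_Z) into its own profit: π_Z = q_Z(402 - 2q_Z - (273 - 2q_Z)/2) - 128q_Z = (531/2 - q_Z)q_Z - 128q_Z.
Leader FOC: 275/2 - 2q_Z = 0, so q_Z = 275/4.
Then q_R = (273 - 2·(275/4))/4 = 271/8.
Price P = 402 - 2·(821/8) = 787/4.
Zephyr's profit: (787/4 - 128)·(275/4) - 1336 = 3390.5625.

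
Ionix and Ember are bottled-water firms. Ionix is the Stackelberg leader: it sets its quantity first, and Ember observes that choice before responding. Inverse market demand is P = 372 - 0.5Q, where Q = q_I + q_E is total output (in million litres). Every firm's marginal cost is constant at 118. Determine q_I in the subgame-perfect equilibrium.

The follower Ember best-responds to any q_I: π_E = (372 - 0.5Q)q_E - 118q_E.
Setting the follower's marginal profit to zero, 254 - (1/2)q_I - q_E = 0, i.e. q_E = (254 - (1/2)q_I).
The leader anticipates this reaction. Substituting into P = 372 - 0.5Q gives P = 245 - (1/4)q_I, so π_I = (245 - (1/4)q_I)q_I - 118q_I.
Leader FOC: 127 - (1/2)q_I = 0, so q_I = 254.
Then q_E = (254 - (1/2)·254) = 127.

254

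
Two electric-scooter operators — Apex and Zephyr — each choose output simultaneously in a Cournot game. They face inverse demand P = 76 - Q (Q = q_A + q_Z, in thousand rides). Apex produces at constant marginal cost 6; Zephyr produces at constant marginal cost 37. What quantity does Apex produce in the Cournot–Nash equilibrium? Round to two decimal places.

33.67

Apex's profit: π_A = (76 - Q)q_A - (6q_A). Setting ∂π_A/∂q_A = 0: 70 - 2q_A - (q_Z) = 0.
Zephyr's first-order condition: 39 - 2q_Z - (q_A) = 0.
Rearranging gives the reaction functions q_A = (70 - q_Z)/2 and q_Z = (39 - q_A)/2.
Substituting one into the other gives q_A = 101/3 and q_Z = 8/3.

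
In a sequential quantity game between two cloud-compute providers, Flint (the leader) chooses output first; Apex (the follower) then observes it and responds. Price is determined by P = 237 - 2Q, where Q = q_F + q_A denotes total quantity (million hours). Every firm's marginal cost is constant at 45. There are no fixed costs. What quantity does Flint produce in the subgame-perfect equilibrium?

48

The follower Apex best-responds to any q_F: π_A = (237 - 2Q)q_A - 45q_A.
Setting the follower's marginal profit to zero, 192 - 2q_F - 4q_A = 0, i.e. q_A = (192 - 2q_F)/4.
Flint substitutes q_A(q_F) into its own profit: π_F = q_F(237 - 2q_F - (192 - 2q_F)/2) - 45q_F = (141 - q_F)q_F - 45q_F.
The leader's first-order condition 96 - 2q_F = 0 yields q_F = 48.
Then q_A = (192 - 2·48)/4 = 24.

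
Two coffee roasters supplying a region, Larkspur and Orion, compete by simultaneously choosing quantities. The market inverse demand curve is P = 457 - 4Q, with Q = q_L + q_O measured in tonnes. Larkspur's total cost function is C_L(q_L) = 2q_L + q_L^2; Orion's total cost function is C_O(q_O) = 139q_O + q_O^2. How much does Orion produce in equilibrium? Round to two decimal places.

Larkspur's profit: π_L = (457 - 4Q)q_L - (2q_L + q_L²). Setting ∂π_L/∂q_L = 0: 455 - 10q_L - 4(q_O) = 0.
Orion's first-order condition: 318 - 10q_O - 4(q_L) = 0.
Rearranging gives the reaction functions q_L = (455 - 4q_O)/10 and q_O = (318 - 4q_L)/10.
Substituting one into the other gives q_L = 1639/42 and q_O = 340/21.

16.19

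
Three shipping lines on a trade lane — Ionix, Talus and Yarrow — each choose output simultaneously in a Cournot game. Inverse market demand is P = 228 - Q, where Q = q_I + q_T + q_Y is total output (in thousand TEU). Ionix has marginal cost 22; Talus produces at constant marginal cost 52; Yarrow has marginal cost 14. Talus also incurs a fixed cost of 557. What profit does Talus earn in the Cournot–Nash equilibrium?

172

Ionix's profit: π_I = (228 - Q)q_I - (22q_I). Setting ∂π_I/∂q_I = 0: 206 - 2q_I - (q_T + q_Y) = 0.
Talus's profit: π_T = (228 - Q)q_T - (52q_T). Setting ∂π_T/∂q_T = 0: 176 - 2q_T - (q_I + q_Y) = 0.
Yarrow's profit: π_Y = (228 - Q)q_Y - (14q_Y). Setting ∂π_Y/∂q_Y = 0: 214 - 2q_Y - (q_I + q_T) = 0.
Adding the 3 conditions: 596 − 2Q − 2Q = 0, i.e. Q = 149.
Back-substituting: q_I = (206 − 149) = 57, q_T = (176 − 149) = 27, q_Y = (214 − 149) = 65.
Price P = 228 - 149 = 79.
Talus's profit: (79 - 52)·27 - 557 = 172.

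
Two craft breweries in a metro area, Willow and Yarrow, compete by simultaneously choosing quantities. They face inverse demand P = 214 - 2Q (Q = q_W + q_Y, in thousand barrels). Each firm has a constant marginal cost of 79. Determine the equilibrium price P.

124

Each firm earns π_i = (214 - 2Q)q_i - 79q_i.
First-order condition (treating rivals' output as given): 135 - 4q_i - 2q_j = 0.
With identical firms every q_j equals q_i, so q_j = q_i and 135 = 6q_i, giving q_i = 45/2.
Total output Q = 45, so price P = 214 - 2·45 = 124.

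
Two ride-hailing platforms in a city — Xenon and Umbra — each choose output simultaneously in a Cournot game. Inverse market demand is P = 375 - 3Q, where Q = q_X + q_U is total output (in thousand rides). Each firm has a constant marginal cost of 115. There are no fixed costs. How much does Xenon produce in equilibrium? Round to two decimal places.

28.89

Each firm earns π_i = (375 - 3Q)q_i - 115q_i.
First-order condition (treating rivals' output as given): 260 - 6q_i - 3q_j = 0.
By symmetry each firm produces the same amount; substituting q_j = q_i yields q_i = 260/9.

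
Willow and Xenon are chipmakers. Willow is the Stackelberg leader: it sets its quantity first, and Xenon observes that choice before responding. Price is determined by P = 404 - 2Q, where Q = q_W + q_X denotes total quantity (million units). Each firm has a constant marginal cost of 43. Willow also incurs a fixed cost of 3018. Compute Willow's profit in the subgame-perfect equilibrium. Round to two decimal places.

The follower Xenon best-responds to any q_W: π_X = (404 - 2Q)q_X - 43q_X.
Setting the follower's marginal profit to zero, 361 - 2q_W - 4q_X = 0, i.e. q_X = (361 - 2q_W)/4.
Willow substitutes q_X(q_W) into its own profit: π_W = q_W(404 - 2q_W - (361 - 2q_W)/2) - 43q_W = (447/2 - q_W)q_W - 43q_W.
Maximising: ∂π_W/∂q_W = 361/2 - 2q_W = 0, giving q_W = 361/4.
Then q_X = (361 - 2·(361/4))/4 = 361/8.
Price P = 404 - 2·(1083/8) = 533/4.
Willow's profit: (533/4 - 43)·(361/4) - 3018 = 5127.0625.

5127.06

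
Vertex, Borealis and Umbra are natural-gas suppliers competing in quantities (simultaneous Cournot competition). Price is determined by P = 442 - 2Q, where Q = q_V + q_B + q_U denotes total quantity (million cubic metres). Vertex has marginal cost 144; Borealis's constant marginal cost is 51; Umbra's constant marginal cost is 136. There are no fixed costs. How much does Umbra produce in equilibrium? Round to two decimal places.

Vertex's profit: π_V = (442 - 2Q)q_V - (144q_V). Setting ∂π_V/∂q_V = 0: 298 - 4q_V - 2(q_B + q_U) = 0.
Borealis's first-order condition: 391 - 4q_B - 2(q_V + q_U) = 0.
Umbra's first-order condition: 306 - 4q_U - 2(q_V + q_B) = 0.
Adding the 3 first-order conditions: 995 − 8Q = 0, so Q = 995/8.
Back-substituting: q_V = (298 − 995/4)/2 = 197/8, q_B = (391 − 995/4)/2 = 569/8, q_U = (306 − 995/4)/2 = 229/8.

28.63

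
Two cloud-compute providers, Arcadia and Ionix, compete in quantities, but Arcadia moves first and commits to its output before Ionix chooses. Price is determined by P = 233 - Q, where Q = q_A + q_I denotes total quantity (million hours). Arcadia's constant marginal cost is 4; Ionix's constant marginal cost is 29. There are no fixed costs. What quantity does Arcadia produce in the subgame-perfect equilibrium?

127

Solve by backward induction. Given q_A, the follower Ionix maximises π_I = (233 - q_A - q_I)q_I - 29q_I.
Setting the follower's marginal profit to zero, 204 - q_A - 2q_I = 0, i.e. q_I = (204 - q_A)/2.
The leader anticipates this reaction. Substituting into P = 233 - Q gives P = 131 - (1/2)q_A, so π_A = (131 - (1/2)q_A)q_A - 4q_A.
Maximising: ∂π_A/∂q_A = 127 - q_A = 0, giving q_A = 127.
Then q_I = (204 - 127)/2 = 77/2.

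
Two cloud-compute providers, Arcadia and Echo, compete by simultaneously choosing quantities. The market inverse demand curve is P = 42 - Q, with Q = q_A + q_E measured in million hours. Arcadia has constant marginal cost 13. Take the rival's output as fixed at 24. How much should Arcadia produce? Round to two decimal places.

With the rival's output fixed at 24, Arcadia's profit is π_A = (42 - 24 - q_A)q_A - (13q_A) = (18 - q_A)q_A - (13q_A).
∂π_A/∂q_A = 5 - 2q_A = 0, so q_A = 5/2.

2.50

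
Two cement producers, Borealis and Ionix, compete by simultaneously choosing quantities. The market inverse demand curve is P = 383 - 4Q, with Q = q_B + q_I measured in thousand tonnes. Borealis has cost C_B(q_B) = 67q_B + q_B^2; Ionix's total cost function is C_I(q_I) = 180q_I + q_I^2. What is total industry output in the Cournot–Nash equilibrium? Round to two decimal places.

37.07

Borealis's profit: π_B = (383 - 4Q)q_B - (67q_B + q_B²). Setting ∂π_B/∂q_B = 0: 316 - 10q_B - 4(q_I) = 0.
Ionix's first-order condition: 203 - 10q_I - 4(q_B) = 0.
Best responses: q_B = (316 - 4q_I)/10, q_I = (203 - 4q_B)/10.
Solving the pair: q_B = 587/21, q_I = 383/42.
Total output Q = 587/21 + 383/42 = 519/14.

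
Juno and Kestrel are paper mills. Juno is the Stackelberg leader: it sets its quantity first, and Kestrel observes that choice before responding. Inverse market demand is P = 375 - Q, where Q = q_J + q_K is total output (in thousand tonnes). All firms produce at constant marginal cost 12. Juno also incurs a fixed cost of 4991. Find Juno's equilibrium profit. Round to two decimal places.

11480.13

Solve by backward induction. Given q_J, the follower Kestrel maximises π_K = (375 - q_J - q_K)q_K - 12q_K.
∂π_K/∂q_K = 363 - q_J - 2q_K = 0 gives the reaction function q_K = (363 - q_J)/2.
Juno substitutes q_K(q_J) into its own profit: π_J = q_J(375 - q_J - (363 - q_J)/2) - 12q_J = (387/2 - (1/2)q_J)q_J - 12q_J.
The leader's first-order condition 363/2 - q_J = 0 yields q_J = 363/2.
Then q_K = (363 - 363/2)/2 = 363/4.
Price P = 375 - 1089/4 = 411/4.
Juno's profit: (411/4 - 12)·(363/2) - 4991 = 11480.1250.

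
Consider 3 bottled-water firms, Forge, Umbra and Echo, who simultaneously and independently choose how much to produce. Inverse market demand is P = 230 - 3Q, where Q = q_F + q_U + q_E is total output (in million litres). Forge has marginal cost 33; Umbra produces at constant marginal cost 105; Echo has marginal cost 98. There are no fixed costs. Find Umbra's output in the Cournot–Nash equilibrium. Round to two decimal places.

3.83

Forge's profit: π_F = (230 - 3Q)q_F - (33q_F). Setting ∂π_F/∂q_F = 0: 197 - 6q_F - 3(q_U + q_E) = 0.
Umbra's profit: π_U = (230 - 3Q)q_U - (105q_U). Setting ∂π_U/∂q_U = 0: 125 - 6q_U - 3(q_F + q_E) = 0.
Echo's first-order condition: 132 - 6q_E - 3(q_F + q_U) = 0.
Adding the 3 first-order conditions: 454 − 12Q = 0, so Q = 227/6.
Back-substituting: q_F = (197 − 227/2)/3 = 167/6, q_U = (125 − 227/2)/3 = 23/6, q_E = (132 − 227/2)/3 = 37/6.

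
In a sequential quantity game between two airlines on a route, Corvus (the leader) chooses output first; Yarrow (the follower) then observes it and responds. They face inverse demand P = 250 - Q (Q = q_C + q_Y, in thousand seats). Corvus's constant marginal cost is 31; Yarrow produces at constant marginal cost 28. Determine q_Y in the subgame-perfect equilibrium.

The follower Yarrow best-responds to any q_C: π_Y = (250 - Q)q_Y - 28q_Y.
Follower FOC: 222 - q_C - 2q_Y = 0, so q_Y(q_C) = (222 - q_C)/2.
The leader anticipates this reaction. Substituting into P = 250 - Q gives P = 139 - (1/2)q_C, so π_C = (139 - (1/2)q_C)q_C - 31q_C.
The leader's first-order condition 108 - q_C = 0 yields q_C = 108.
Then q_Y = (222 - 108)/2 = 57.

57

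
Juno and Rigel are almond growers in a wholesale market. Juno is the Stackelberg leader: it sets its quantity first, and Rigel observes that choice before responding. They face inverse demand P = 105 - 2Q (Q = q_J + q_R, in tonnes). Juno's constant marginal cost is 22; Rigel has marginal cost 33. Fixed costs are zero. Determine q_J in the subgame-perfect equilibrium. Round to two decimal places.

23.50

The follower Rigel best-responds to any q_J: π_R = (105 - 2Q)q_R - 33q_R.
Follower FOC: 72 - 2q_J - 4q_R = 0, so q_R(q_J) = (72 - 2q_J)/4.
Juno substitutes q_R(q_J) into its own profit: π_J = q_J(105 - 2q_J - (72 - 2q_J)/2) - 22q_J = (69 - q_J)q_J - 22q_J.
The leader's first-order condition 47 - 2q_J = 0 yields q_J = 47/2.
Then q_R = (72 - 2·(47/2))/4 = 25/4.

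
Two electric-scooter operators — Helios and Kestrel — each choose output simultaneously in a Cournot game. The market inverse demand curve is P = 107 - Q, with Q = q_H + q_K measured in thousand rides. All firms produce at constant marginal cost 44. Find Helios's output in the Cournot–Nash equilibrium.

21

A representative firm's profit is π_i = q_i(107 - Q) - 44q_i.
Setting ∂π_i/∂q_i = 0 with rivals' quantities fixed: 63 - 2q_i - q_j = 0.
With identical firms every q_j equals q_i, so q_j = q_i and 63 = 3q_i, giving q_i = 21.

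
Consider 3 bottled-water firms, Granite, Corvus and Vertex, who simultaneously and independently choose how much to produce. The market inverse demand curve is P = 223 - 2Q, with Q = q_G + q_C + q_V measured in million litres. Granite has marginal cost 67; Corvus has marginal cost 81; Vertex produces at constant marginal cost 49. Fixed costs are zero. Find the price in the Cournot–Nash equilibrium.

105

Granite's profit: π_G = (223 - 2Q)q_G - (67q_G). Setting ∂π_G/∂q_G = 0: 156 - 4q_G - 2(q_C + q_V) = 0.
Corvus's first-order condition: 142 - 4q_C - 2(q_G + q_V) = 0.
Vertex's first-order condition: 174 - 4q_V - 2(q_G + q_C) = 0.
Adding the 3 conditions: 472 − 4Q − 4Q = 0, i.e. Q = 59.
Back-substituting: q_G = (156 − 118)/2 = 19, q_C = (142 − 118)/2 = 12, q_V = (174 − 118)/2 = 28.
Total output Q = 59, so price P = 223 - 2·59 = 105.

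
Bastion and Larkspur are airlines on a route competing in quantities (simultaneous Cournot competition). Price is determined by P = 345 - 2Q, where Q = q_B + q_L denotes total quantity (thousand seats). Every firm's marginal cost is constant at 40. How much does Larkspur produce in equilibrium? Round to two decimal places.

A representative firm's profit is π_i = q_i(345 - 2Q) - 40q_i.
First-order condition (treating rivals' output as given): 305 - 4q_i - 2q_j = 0.
With identical firms every q_j equals q_i, so q_j = q_i and 305 = 6q_i, giving q_i = 305/6.

50.83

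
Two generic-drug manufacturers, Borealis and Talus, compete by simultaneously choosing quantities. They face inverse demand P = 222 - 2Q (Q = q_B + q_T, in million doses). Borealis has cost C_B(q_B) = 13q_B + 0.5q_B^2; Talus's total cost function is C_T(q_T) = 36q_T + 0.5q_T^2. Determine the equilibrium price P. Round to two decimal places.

Borealis's profit: π_B = (222 - 2Q)q_B - (13q_B + (1/2)q_B²). Setting ∂π_B/∂q_B = 0: 209 - 5q_B - 2(q_T) = 0.
Talus's profit: π_T = (222 - 2Q)q_T - (36q_T + (1/2)q_T²). Setting ∂π_T/∂q_T = 0: 186 - 5q_T - 2(q_B) = 0.
Rearranging gives the reaction functions q_B = (209 - 2q_T)/5 and q_T = (186 - 2q_B)/5.
Substituting one into the other gives q_B = 673/21 and q_T = 512/21.
Total output Q = 395/7, so price P = 222 - 2·(395/7) = 764/7.

109.14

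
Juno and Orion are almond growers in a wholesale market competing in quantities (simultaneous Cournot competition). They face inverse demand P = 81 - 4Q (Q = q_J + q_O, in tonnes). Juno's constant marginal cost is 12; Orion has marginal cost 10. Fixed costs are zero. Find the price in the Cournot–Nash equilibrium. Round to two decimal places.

Juno's profit: π_J = (81 - 4Q)q_J - (12q_J). Setting ∂π_J/∂q_J = 0: 69 - 8q_J - 4(q_O) = 0.
Orion's first-order condition: 71 - 8q_O - 4(q_J) = 0.
Rearranging gives the reaction functions q_J = (69 - 4q_O)/8 and q_O = (71 - 4q_J)/8.
Substituting one into the other gives q_J = 67/12 and q_O = 73/12.
Total output Q = 35/3, so price P = 81 - 4·(35/3) = 103/3.

34.33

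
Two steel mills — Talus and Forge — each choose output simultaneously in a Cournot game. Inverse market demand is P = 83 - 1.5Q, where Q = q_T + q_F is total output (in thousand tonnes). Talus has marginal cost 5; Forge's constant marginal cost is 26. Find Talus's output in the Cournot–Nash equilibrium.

Talus's profit: π_T = (83 - 1.5Q)q_T - (5q_T). Setting ∂π_T/∂q_T = 0: 78 - 3q_T - (3/2)(q_F) = 0.
Forge's profit: π_F = (83 - 1.5Q)q_F - (26q_F). Setting ∂π_F/∂q_F = 0: 57 - 3q_F - (3/2)(q_T) = 0.
So q_T = (78 - (3/2)q_F)/3 and q_F = (57 - (3/2)q_T)/3.
Substituting one into the other gives q_T = 22 and q_F = 8.

22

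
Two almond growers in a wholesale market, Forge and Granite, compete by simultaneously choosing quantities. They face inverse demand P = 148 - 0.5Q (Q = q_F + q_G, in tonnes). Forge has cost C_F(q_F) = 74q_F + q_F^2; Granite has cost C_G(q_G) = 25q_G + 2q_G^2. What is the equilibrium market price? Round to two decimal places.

126.29

Forge's profit: π_F = (148 - 0.5Q)q_F - (74q_F + q_F²). Setting ∂π_F/∂q_F = 0: 74 - 3q_F - (1/2)(q_G) = 0.
Granite's first-order condition: 123 - 5q_G - (1/2)(q_F) = 0.
Rearranging gives the reaction functions q_F = (74 - (1/2)q_G)/3 and q_G = (123 - (1/2)q_F)/5.
Solving the pair: q_F = 1234/59, q_G = 1328/59.
Total output Q = 43.4237, so price P = 148 - (1/2)·43.4237 = 126.2881.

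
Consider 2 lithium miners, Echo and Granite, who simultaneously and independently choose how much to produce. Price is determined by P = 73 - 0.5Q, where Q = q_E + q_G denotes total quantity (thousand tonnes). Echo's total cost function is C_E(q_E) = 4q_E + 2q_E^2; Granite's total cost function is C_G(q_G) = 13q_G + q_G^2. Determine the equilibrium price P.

58

Echo's profit: π_E = (73 - 0.5Q)q_E - (4q_E + 2q_E²). Setting ∂π_E/∂q_E = 0: 69 - 5q_E - (1/2)(q_G) = 0.
Granite's profit: π_G = (73 - 0.5Q)q_G - (13q_G + q_G²). Setting ∂π_G/∂q_G = 0: 60 - 3q_G - (1/2)(q_E) = 0.
Best responses: q_E = (69 - (1/2)q_G)/5, q_G = (60 - (1/2)q_E)/3.
Substituting one into the other gives q_E = 12 and q_G = 18.
Total output Q = 30, so price P = 73 - (1/2)·30 = 58.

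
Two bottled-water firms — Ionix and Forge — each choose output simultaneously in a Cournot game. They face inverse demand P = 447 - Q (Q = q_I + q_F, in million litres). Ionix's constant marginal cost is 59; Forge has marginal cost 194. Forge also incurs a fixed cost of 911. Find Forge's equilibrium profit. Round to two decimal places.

636.11

Ionix's profit: π_I = (447 - Q)q_I - (59q_I). Setting ∂π_I/∂q_I = 0: 388 - 2q_I - (q_F) = 0.
Forge's first-order condition: 253 - 2q_F - (q_I) = 0.
Rearranging gives the reaction functions q_I = (388 - q_F)/2 and q_F = (253 - q_I)/2.
Solving the pair: q_I = 523/3, q_F = 118/3.
Price P = 447 - 641/3 = 700/3.
Forge's profit: (700/3 - 194)·(118/3) - 911 = 636.1111.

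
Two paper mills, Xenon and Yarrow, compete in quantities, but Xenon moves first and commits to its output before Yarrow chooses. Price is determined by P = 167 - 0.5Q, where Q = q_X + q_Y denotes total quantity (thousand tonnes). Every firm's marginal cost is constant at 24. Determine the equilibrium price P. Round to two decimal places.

59.75

The follower Yarrow best-responds to any q_X: π_Y = (167 - 0.5Q)q_Y - 24q_Y.
Follower FOC: 143 - (1/2)q_X - q_Y = 0, so q_Y(q_X) = (143 - (1/2)q_X).
The leader anticipates this reaction. Substituting into P = 167 - 0.5Q gives P = 191/2 - (1/4)q_X, so π_X = (191/2 - (1/4)q_X)q_X - 24q_X.
The leader's first-order condition 143/2 - (1/2)q_X = 0 yields q_X = 143.
Then q_Y = (143 - (1/2)·143) = 143/2.
Total output Q = 429/2, so price P = 167 - (1/2)·(429/2) = 239/4.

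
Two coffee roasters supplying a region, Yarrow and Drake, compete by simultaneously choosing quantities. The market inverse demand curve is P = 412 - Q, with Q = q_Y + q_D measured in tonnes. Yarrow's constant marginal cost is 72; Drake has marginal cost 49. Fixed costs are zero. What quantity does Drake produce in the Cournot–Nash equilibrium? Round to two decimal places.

128.67

Yarrow's profit: π_Y = (412 - Q)q_Y - (72q_Y). Setting ∂π_Y/∂q_Y = 0: 340 - 2q_Y - (q_D) = 0.
Drake's first-order condition: 363 - 2q_D - (q_Y) = 0.
Rearranging gives the reaction functions q_Y = (340 - q_D)/2 and q_D = (363 - q_Y)/2.
Substituting one into the other gives q_Y = 317/3 and q_D = 386/3.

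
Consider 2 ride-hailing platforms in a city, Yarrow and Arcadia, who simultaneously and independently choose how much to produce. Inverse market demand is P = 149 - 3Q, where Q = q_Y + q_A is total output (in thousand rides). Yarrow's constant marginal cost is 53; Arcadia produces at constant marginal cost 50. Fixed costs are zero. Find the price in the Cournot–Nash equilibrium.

Yarrow's profit: π_Y = (149 - 3Q)q_Y - (53q_Y). Setting ∂π_Y/∂q_Y = 0: 96 - 6q_Y - 3(q_A) = 0.
Arcadia's first-order condition: 99 - 6q_A - 3(q_Y) = 0.
Best responses: q_Y = (96 - 3q_A)/6, q_A = (99 - 3q_Y)/6.
Substituting one into the other gives q_Y = 31/3 and q_A = 34/3.
Total output Q = 65/3, so price P = 149 - 3·(65/3) = 84.

84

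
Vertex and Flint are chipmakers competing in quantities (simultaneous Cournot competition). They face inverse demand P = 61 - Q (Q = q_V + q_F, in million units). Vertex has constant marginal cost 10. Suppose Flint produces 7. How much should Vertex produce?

With the rival's output fixed at 7, Vertex's profit is π_V = (61 - 7 - q_V)q_V - (10q_V) = (54 - q_V)q_V - (10q_V).
∂π_V/∂q_V = 44 - 2q_V = 0, so q_V = 22.

22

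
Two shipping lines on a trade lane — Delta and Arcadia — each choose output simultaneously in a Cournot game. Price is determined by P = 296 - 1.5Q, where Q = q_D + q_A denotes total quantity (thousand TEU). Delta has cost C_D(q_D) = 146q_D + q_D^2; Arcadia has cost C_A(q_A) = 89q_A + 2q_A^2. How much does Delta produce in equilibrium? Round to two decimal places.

Delta's profit: π_D = (296 - 1.5Q)q_D - (146q_D + q_D²). Setting ∂π_D/∂q_D = 0: 150 - 5q_D - (3/2)(q_A) = 0.
Arcadia's first-order condition: 207 - 7q_A - (3/2)(q_D) = 0.
Rearranging gives the reaction functions q_D = (150 - (3/2)q_A)/5 and q_A = (207 - (3/2)q_D)/7.
Solving the pair: q_D = 22.5802, q_A = 24.7328.

22.58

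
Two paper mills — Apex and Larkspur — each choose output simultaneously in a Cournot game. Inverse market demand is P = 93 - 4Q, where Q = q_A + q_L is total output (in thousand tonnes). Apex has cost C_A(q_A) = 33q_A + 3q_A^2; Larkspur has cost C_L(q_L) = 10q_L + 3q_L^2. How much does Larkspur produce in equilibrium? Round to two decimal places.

Apex's profit: π_A = (93 - 4Q)q_A - (33q_A + 3q_A²). Setting ∂π_A/∂q_A = 0: 60 - 14q_A - 4(q_L) = 0.
Larkspur's first-order condition: 83 - 14q_L - 4(q_A) = 0.
So q_A = (60 - 4q_L)/14 and q_L = (83 - 4q_A)/14.
Substituting one into the other gives q_A = 127/45 and q_L = 461/90.

5.12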